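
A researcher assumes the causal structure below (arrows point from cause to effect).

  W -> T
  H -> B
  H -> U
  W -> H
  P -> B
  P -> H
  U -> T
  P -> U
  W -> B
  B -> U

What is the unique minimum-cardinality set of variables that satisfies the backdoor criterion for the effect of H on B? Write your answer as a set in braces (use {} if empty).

Variables eligible for adjustment (non-descendants of H, excluding H and B): {P, W}.
Backdoor paths from H to B:
  P1: H <- P -> B
  P2: H <- P -> U <- B
  P3: H <- P -> U -> T <- W -> B
  P4: H <- W -> B
  P5: H <- W -> T <- U <- P -> B
  P6: H <- W -> T <- U <- B
The empty set is not sufficient: P1 (H <- P -> B) has no collider blocking it and no conditioned non-collider, so it is open.
Try {P, W}:
  P1: blocked at fork node P ∈ conditioning set.
  P2: blocked at fork node P ∈ conditioning set.
  P3: blocked at fork node P ∈ conditioning set.
  P4: blocked at fork node W ∈ conditioning set.
  P5: blocked at fork node W ∈ conditioning set.
  P6: blocked at fork node W ∈ conditioning set.
{P, W} contains no descendant of H and blocks every backdoor path.
Every element of {P, W} is needed (dropping P leaves P1 open; dropping W leaves P4 open), so no proper subset is valid.
Among all size-2 subsets of the eligible variables, only {P, W} blocks every backdoor path, so it is the unique smallest valid adjustment set.

{P, W}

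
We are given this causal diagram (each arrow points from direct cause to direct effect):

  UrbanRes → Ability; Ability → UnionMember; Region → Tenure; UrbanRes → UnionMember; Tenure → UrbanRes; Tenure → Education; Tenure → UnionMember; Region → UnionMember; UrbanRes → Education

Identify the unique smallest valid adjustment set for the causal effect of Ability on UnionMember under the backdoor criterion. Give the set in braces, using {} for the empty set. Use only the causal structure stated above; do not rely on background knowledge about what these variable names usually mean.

Variables eligible for adjustment (non-descendants of Ability, excluding Ability and UnionMember): {Education, Region, Tenure, UrbanRes}.
Backdoor paths from Ability to UnionMember:
  P1: Ability <- UrbanRes <- Tenure <- Region -> UnionMember
  P2: Ability <- UrbanRes <- Tenure -> UnionMember
  P3: Ability <- UrbanRes -> Education <- Tenure <- Region -> UnionMember
  P4: Ability <- UrbanRes -> Education <- Tenure -> UnionMember
  P5: Ability <- UrbanRes -> UnionMember
The empty set is not sufficient: P1 (Ability <- UrbanRes <- Tenure <- Region -> UnionMember) has no collider blocking it and no conditioned non-collider, so it is open.
Try {UrbanRes}:
  P1: blocked at chain node UrbanRes ∈ conditioning set.
  P2: blocked at chain node UrbanRes ∈ conditioning set.
  P3: blocked at fork node UrbanRes ∈ conditioning set.
  P4: blocked at fork node UrbanRes ∈ conditioning set.
  P5: blocked at fork node UrbanRes ∈ conditioning set.
{UrbanRes} contains no descendant of Ability and blocks every backdoor path.
No other singleton works — e.g. {Region} leaves P2 open — so {UrbanRes} is the unique smallest valid adjustment set.

{UrbanRes}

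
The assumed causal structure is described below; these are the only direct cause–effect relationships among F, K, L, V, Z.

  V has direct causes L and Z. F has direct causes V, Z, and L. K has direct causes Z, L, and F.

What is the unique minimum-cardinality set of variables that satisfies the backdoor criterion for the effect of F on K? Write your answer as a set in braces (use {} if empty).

Variables eligible for adjustment (non-descendants of F, excluding F and K): {L, V, Z}.
Backdoor paths from F to K:
  P1: F <- L -> V <- Z -> K
  P2: F <- L -> K
  P3: F <- Z -> V <- L -> K
  P4: F <- Z -> K
  P5: F <- V <- L -> K
  P6: F <- V <- Z -> K
The empty set is not sufficient: P2 (F <- L -> K) has no collider blocking it and no conditioned non-collider, so it is open.
Try {L, Z}:
  P1: blocked at fork node L ∈ conditioning set.
  P2: blocked at fork node L ∈ conditioning set.
  P3: blocked at fork node Z ∈ conditioning set.
  P4: blocked at fork node Z ∈ conditioning set.
  P5: blocked at fork node L ∈ conditioning set.
  P6: blocked at fork node Z ∈ conditioning set.
{L, Z} contains no descendant of F and blocks every backdoor path.
Every element of {L, Z} is needed (dropping L leaves P2 open; dropping Z leaves P4 open), so no proper subset is valid.
Among all size-2 subsets of the eligible variables, only {L, Z} blocks every backdoor path, so it is the unique smallest valid adjustment set.

{L, Z}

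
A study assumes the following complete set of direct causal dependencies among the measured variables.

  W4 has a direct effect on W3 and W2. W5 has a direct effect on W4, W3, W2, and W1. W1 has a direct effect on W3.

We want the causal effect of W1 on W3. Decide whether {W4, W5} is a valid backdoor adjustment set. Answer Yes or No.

Yes

Backdoor paths from W1 to W3 (paths whose first edge points into W1):
  P1: W1 <- W5 -> W4 -> W3
  P2: W1 <- W5 -> W2 <- W4 -> W3
  P3: W1 <- W5 -> W3
Condition 1 (no descendant of W1 in the set): holds — descendants of W1 are {W3}; none are in {W4, W5}.
Condition 2 (every backdoor path blocked by {W4, W5}):
  P1: blocked at fork node W5 ∈ conditioning set.
  P2: blocked at fork node W5 ∈ conditioning set.
  P3: blocked at fork node W5 ∈ conditioning set.
{W4, W5} satisfies the backdoor criterion.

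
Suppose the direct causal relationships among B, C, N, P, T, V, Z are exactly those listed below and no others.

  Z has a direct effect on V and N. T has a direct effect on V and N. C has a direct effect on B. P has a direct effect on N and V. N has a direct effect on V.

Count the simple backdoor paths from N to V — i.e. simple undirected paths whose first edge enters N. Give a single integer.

A backdoor path from N to V is any simple undirected path whose first edge points into N (i.e. leaves N via a parent).
Parents of N: {P, T, Z}.
Enumerating:
  P1: N <- P -> V
  P2: N <- T -> V
  P3: N <- Z -> V
That exhausts the simple backdoor paths. Count: 3.

3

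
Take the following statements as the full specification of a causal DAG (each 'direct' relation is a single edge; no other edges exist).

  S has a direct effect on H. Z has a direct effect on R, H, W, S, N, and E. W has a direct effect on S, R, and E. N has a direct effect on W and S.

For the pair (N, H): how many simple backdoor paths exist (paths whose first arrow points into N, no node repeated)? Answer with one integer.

5

A backdoor path from N to H is any simple undirected path whose first edge points into N (i.e. leaves N via a parent).
Parents of N: {Z}.
Enumerating:
  P1: N <- Z -> W -> S -> H
  P2: N <- Z -> E <- W -> S -> H
  P3: N <- Z -> S -> H
  P4: N <- Z -> R <- W -> S -> H
  P5: N <- Z -> H
That exhausts the simple backdoor paths. Count: 5.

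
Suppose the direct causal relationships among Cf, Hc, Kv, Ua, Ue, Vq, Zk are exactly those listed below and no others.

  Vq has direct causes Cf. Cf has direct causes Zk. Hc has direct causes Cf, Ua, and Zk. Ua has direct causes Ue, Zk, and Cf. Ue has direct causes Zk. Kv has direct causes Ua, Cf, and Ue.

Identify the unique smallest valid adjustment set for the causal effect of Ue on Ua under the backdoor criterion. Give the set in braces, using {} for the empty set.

Variables eligible for adjustment (non-descendants of Ue, excluding Ue and Ua): {Cf, Vq, Zk}.
Backdoor paths from Ue to Ua:
  P1: Ue <- Zk -> Cf -> Ua
  P2: Ue <- Zk -> Cf -> Hc <- Ua
  P3: Ue <- Zk -> Cf -> Kv <- Ua
  P4: Ue <- Zk -> Ua
  P5: Ue <- Zk -> Hc <- Cf -> Ua
  P6: Ue <- Zk -> Hc <- Cf -> Kv <- Ua
  P7: Ue <- Zk -> Hc <- Ua
The empty set is not sufficient: P1 (Ue <- Zk -> Cf -> Ua) has no collider blocking it and no conditioned non-collider, so it is open.
Try {Zk}:
  P1: blocked at fork node Zk ∈ conditioning set.
  P2: blocked at fork node Zk ∈ conditioning set.
  P3: blocked at fork node Zk ∈ conditioning set.
  P4: blocked at fork node Zk ∈ conditioning set.
  P5: blocked at fork node Zk ∈ conditioning set.
  P6: blocked at fork node Zk ∈ conditioning set.
  P7: blocked at fork node Zk ∈ conditioning set.
{Zk} contains no descendant of Ue and blocks every backdoor path.
No other singleton works — e.g. {Cf} leaves P4 open — so {Zk} is the unique smallest valid adjustment set.

{Zk}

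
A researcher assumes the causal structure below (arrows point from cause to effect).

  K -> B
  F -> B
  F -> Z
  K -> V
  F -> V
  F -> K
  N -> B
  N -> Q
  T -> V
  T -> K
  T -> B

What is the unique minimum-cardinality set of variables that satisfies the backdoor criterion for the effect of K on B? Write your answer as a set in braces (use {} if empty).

Variables eligible for adjustment (non-descendants of K, excluding K and B): {F, N, Q, T, Z}.
Backdoor paths from K to B:
  P1: K <- F -> V <- T -> B
  P2: K <- F -> B
  P3: K <- T -> V <- F -> B
  P4: K <- T -> B
The empty set is not sufficient: P2 (K <- F -> B) has no collider blocking it and no conditioned non-collider, so it is open.
Try {F, T}:
  P1: blocked at fork node F ∈ conditioning set.
  P2: blocked at fork node F ∈ conditioning set.
  P3: blocked at fork node T ∈ conditioning set.
  P4: blocked at fork node T ∈ conditioning set.
{F, T} contains no descendant of K and blocks every backdoor path.
Every element of {F, T} is needed (dropping F leaves P2 open; dropping T leaves P4 open), so no proper subset is valid.
Among all size-2 subsets of the eligible variables, only {F, T} blocks every backdoor path, so it is the unique smallest valid adjustment set.

{F, T}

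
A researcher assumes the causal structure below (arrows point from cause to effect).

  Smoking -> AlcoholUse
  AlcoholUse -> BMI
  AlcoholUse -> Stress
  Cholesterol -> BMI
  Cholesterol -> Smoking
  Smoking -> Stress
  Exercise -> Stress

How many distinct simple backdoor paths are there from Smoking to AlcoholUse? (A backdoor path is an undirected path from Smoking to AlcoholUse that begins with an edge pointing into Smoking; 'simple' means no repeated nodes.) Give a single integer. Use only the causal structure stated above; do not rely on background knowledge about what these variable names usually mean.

A backdoor path from Smoking to AlcoholUse is any simple undirected path whose first edge points into Smoking (i.e. leaves Smoking via a parent).
Parents of Smoking: {Cholesterol}.
Enumerating:
  P1: Smoking <- Cholesterol -> BMI <- AlcoholUse
That exhausts the simple backdoor paths. Count: 1.

1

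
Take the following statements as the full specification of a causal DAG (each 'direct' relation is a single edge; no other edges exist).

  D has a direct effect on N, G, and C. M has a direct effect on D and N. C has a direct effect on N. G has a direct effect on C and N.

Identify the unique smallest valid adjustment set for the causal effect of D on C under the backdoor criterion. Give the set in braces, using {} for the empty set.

{}

Variables eligible for adjustment (non-descendants of D, excluding D and C): {M}.
Backdoor paths from D to C:
  P1: D <- M -> N <- G -> C
  P2: D <- M -> N <- C
Each backdoor path contains an unconditioned collider, so every path is already blocked with the empty conditioning set:
  P1: blocked at collider N (neither it nor any descendant is in the conditioning set).
  P2: blocked at collider N (neither it nor any descendant is in the conditioning set).
The empty set is therefore the unique smallest valid set.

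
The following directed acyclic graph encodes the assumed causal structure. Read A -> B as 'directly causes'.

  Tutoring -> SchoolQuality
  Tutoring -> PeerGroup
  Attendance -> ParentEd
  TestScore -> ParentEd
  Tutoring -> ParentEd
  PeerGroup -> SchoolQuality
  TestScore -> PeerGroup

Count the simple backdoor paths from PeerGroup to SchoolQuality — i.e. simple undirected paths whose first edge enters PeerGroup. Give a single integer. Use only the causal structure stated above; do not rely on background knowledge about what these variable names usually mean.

2

A backdoor path from PeerGroup to SchoolQuality is any simple undirected path whose first edge points into PeerGroup (i.e. leaves PeerGroup via a parent).
Parents of PeerGroup: {TestScore, Tutoring}.
Enumerating:
  P1: PeerGroup <- TestScore -> ParentEd <- Tutoring -> SchoolQuality
  P2: PeerGroup <- Tutoring -> SchoolQuality
That exhausts the simple backdoor paths. Count: 2.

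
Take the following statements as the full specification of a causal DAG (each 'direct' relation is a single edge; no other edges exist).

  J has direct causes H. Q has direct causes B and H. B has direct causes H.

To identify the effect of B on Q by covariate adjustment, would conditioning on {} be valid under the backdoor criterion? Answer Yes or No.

No

Backdoor paths from B to Q (paths whose first edge points into B):
  P1: B <- H -> Q
Condition 1 (no descendant of B in the set): holds — descendants of B are {Q}; none are in {}.
Condition 2 (every backdoor path blocked by {}):
  P1: open — no interior node is in the conditioning set.
{} does not satisfy the backdoor criterion.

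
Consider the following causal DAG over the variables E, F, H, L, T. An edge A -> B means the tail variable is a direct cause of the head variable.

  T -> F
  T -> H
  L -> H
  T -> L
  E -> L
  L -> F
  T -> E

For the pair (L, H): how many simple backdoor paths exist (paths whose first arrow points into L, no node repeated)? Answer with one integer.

A backdoor path from L to H is any simple undirected path whose first edge points into L (i.e. leaves L via a parent).
Parents of L: {E, T}.
Enumerating:
  P1: L <- T -> H
  P2: L <- E <- T -> H
That exhausts the simple backdoor paths. Count: 2.

2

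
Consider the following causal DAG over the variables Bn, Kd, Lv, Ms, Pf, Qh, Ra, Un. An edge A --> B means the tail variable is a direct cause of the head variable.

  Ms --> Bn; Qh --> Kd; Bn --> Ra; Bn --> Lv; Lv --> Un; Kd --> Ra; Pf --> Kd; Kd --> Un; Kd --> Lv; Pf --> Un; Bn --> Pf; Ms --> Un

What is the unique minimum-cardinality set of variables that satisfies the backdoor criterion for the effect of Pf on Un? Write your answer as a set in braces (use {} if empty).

Variables eligible for adjustment (non-descendants of Pf, excluding Pf and Un): {Bn, Ms, Qh}.
Backdoor paths from Pf to Un:
  P1: Pf <- Bn <- Ms -> Un
  P2: Pf <- Bn -> Lv <- Kd -> Un
  P3: Pf <- Bn -> Lv -> Un
  P4: Pf <- Bn -> Ra <- Kd -> Lv -> Un
  P5: Pf <- Bn -> Ra <- Kd -> Un
The empty set is not sufficient: P1 (Pf <- Bn <- Ms -> Un) has no collider blocking it and no conditioned non-collider, so it is open.
Try {Bn}:
  P1: blocked at chain node Bn ∈ conditioning set.
  P2: blocked at fork node Bn ∈ conditioning set.
  P3: blocked at fork node Bn ∈ conditioning set.
  P4: blocked at fork node Bn ∈ conditioning set.
  P5: blocked at fork node Bn ∈ conditioning set.
{Bn} contains no descendant of Pf and blocks every backdoor path.
No other singleton works — e.g. {Ms} leaves P3 open — so {Bn} is the unique smallest valid adjustment set.

{Bn}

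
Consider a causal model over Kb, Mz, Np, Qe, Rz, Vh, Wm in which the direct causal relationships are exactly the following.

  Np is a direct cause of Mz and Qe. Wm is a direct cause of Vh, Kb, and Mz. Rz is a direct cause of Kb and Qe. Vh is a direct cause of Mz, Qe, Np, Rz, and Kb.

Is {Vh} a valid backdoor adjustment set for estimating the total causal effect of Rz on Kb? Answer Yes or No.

Yes

Backdoor paths from Rz to Kb (paths whose first edge points into Rz):
  P1: Rz <- Vh <- Wm -> Kb
  P2: Rz <- Vh -> Np -> Mz <- Wm -> Kb
  P3: Rz <- Vh -> Mz <- Wm -> Kb
  P4: Rz <- Vh -> Kb
  P5: Rz <- Vh -> Qe <- Np -> Mz <- Wm -> Kb
Condition 1 (no descendant of Rz in the set): holds — descendants of Rz are {Kb, Qe}; none are in {Vh}.
Condition 2 (every backdoor path blocked by {Vh}):
  P1: blocked at chain node Vh ∈ conditioning set.
  P2: blocked at fork node Vh ∈ conditioning set.
  P3: blocked at fork node Vh ∈ conditioning set.
  P4: blocked at fork node Vh ∈ conditioning set.
  P5: blocked at fork node Vh ∈ conditioning set.
{Vh} satisfies the backdoor criterion.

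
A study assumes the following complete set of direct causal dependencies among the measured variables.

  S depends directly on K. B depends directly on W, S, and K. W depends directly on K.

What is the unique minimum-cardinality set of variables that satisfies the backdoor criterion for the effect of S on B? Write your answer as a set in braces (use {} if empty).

Variables eligible for adjustment (non-descendants of S, excluding S and B): {K, W}.
Backdoor paths from S to B:
  P1: S <- K -> W -> B
  P2: S <- K -> B
The empty set is not sufficient: P1 (S <- K -> W -> B) has no collider blocking it and no conditioned non-collider, so it is open.
Try {K}:
  P1: blocked at fork node K ∈ conditioning set.
  P2: blocked at fork node K ∈ conditioning set.
{K} contains no descendant of S and blocks every backdoor path.
No other singleton works — e.g. {W} leaves P2 open — so {K} is the unique smallest valid adjustment set.

{K}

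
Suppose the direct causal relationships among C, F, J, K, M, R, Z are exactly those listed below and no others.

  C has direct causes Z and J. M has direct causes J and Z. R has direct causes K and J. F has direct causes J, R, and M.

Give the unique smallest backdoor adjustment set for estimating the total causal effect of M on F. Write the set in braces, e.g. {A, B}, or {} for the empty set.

Variables eligible for adjustment (non-descendants of M, excluding M and F): {C, J, K, R, Z}.
Backdoor paths from M to F:
  P1: M <- J -> R -> F
  P2: M <- J -> F
  P3: M <- Z -> C <- J -> R -> F
  P4: M <- Z -> C <- J -> F
The empty set is not sufficient: P1 (M <- J -> R -> F) has no collider blocking it and no conditioned non-collider, so it is open.
Try {J}:
  P1: blocked at fork node J ∈ conditioning set.
  P2: blocked at fork node J ∈ conditioning set.
  P3: blocked at collider C (neither it nor any descendant is in the conditioning set).
  P4: blocked at collider C (neither it nor any descendant is in the conditioning set).
{J} contains no descendant of M and blocks every backdoor path.
No other singleton works — e.g. {K} leaves P1 open — so {J} is the unique smallest valid adjustment set.

{J}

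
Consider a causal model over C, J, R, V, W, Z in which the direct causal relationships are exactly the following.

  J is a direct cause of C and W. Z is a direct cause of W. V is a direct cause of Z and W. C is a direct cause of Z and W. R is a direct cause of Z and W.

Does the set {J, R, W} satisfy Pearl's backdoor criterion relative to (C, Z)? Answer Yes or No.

Backdoor paths from C to Z (paths whose first edge points into C):
  P1: C <- J -> W <- R -> Z
  P2: C <- J -> W <- V -> Z
  P3: C <- J -> W <- Z
Condition 1 (no descendant of C in the set): FAILS — W is a descendant of C.
Condition 2 (every backdoor path blocked by {J, R, W}):
  P1: blocked at fork node J ∈ conditioning set.
  P2: blocked at fork node J ∈ conditioning set.
  P3: blocked at fork node J ∈ conditioning set.
{J, R, W} does not satisfy the backdoor criterion.

No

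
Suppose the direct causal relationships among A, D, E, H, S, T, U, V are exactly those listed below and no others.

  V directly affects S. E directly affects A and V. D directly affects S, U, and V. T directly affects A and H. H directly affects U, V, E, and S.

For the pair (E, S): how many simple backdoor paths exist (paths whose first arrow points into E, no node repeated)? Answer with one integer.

A backdoor path from E to S is any simple undirected path whose first edge points into E (i.e. leaves E via a parent).
Parents of E: {H}.
Enumerating:
  P1: E <- H -> U <- D -> V -> S
  P2: E <- H -> U <- D -> S
  P3: E <- H -> V <- D -> S
  P4: E <- H -> V -> S
  P5: E <- H -> S
That exhausts the simple backdoor paths. Count: 5.

5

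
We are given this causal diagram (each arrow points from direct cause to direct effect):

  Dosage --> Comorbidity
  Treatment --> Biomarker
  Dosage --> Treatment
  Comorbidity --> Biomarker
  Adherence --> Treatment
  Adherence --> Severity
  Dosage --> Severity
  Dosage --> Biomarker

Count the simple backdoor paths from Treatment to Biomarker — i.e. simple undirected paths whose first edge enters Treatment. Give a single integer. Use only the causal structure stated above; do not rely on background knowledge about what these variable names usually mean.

A backdoor path from Treatment to Biomarker is any simple undirected path whose first edge points into Treatment (i.e. leaves Treatment via a parent).
Parents of Treatment: {Adherence, Dosage}.
Enumerating:
  P1: Treatment <- Dosage -> Comorbidity -> Biomarker
  P2: Treatment <- Dosage -> Biomarker
  P3: Treatment <- Adherence -> Severity <- Dosage -> Comorbidity -> Biomarker
  P4: Treatment <- Adherence -> Severity <- Dosage -> Biomarker
That exhausts the simple backdoor paths. Count: 4.

4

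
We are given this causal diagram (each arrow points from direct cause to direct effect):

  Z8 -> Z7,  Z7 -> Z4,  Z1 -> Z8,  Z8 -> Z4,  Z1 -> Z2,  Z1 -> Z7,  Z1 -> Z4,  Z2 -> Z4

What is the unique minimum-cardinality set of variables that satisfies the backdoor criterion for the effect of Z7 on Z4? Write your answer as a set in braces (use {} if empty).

{Z1, Z8}

Variables eligible for adjustment (non-descendants of Z7, excluding Z7 and Z4): {Z1, Z2, Z8}.
Backdoor paths from Z7 to Z4:
  P1: Z7 <- Z1 -> Z8 -> Z4
  P2: Z7 <- Z1 -> Z2 -> Z4
  P3: Z7 <- Z1 -> Z4
  P4: Z7 <- Z8 <- Z1 -> Z2 -> Z4
  P5: Z7 <- Z8 <- Z1 -> Z4
  P6: Z7 <- Z8 -> Z4
The empty set is not sufficient: P1 (Z7 <- Z1 -> Z8 -> Z4) has no collider blocking it and no conditioned non-collider, so it is open.
Try {Z1, Z8}:
  P1: blocked at fork node Z1 ∈ conditioning set.
  P2: blocked at fork node Z1 ∈ conditioning set.
  P3: blocked at fork node Z1 ∈ conditioning set.
  P4: blocked at chain node Z8 ∈ conditioning set.
  P5: blocked at chain node Z8 ∈ conditioning set.
  P6: blocked at fork node Z8 ∈ conditioning set.
{Z1, Z8} contains no descendant of Z7 and blocks every backdoor path.
Every element of {Z1, Z8} is needed (dropping Z1 leaves P2 open; dropping Z8 leaves P6 open), so no proper subset is valid.
Among all size-2 subsets of the eligible variables, only {Z1, Z8} blocks every backdoor path, so it is the unique smallest valid adjustment set.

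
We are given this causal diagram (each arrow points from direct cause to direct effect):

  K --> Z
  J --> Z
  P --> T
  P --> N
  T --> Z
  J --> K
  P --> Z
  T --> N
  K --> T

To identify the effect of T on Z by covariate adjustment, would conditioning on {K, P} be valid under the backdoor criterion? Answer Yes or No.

Backdoor paths from T to Z (paths whose first edge points into T):
  P1: T <- P -> Z
  P2: T <- K <- J -> Z
  P3: T <- K -> Z
Condition 1 (no descendant of T in the set): holds — descendants of T are {N, Z}; none are in {K, P}.
Condition 2 (every backdoor path blocked by {K, P}):
  P1: blocked at fork node P ∈ conditioning set.
  P2: blocked at chain node K ∈ conditioning set.
  P3: blocked at fork node K ∈ conditioning set.
{K, P} satisfies the backdoor criterion.

Yes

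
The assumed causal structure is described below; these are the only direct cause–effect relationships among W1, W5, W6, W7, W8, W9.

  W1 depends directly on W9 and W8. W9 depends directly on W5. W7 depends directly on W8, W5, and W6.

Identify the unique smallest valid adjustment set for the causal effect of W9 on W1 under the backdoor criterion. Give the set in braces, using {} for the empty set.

{}

Variables eligible for adjustment (non-descendants of W9, excluding W9 and W1): {W5, W6, W7, W8}.
Backdoor paths from W9 to W1:
  P1: W9 <- W5 -> W7 <- W8 -> W1
Each backdoor path contains an unconditioned collider, so every path is already blocked with the empty conditioning set:
  P1: blocked at collider W7 (neither it nor any descendant is in the conditioning set).
The empty set is therefore the unique smallest valid set.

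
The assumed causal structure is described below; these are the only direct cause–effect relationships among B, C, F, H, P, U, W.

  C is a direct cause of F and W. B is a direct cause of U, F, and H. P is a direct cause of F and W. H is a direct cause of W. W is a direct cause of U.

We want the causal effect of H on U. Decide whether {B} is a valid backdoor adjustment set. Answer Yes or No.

Backdoor paths from H to U (paths whose first edge points into H):
  P1: H <- B -> U
  P2: H <- B -> F <- P -> W -> U
  P3: H <- B -> F <- C -> W -> U
Condition 1 (no descendant of H in the set): holds — descendants of H are {U, W}; none are in {B}.
Condition 2 (every backdoor path blocked by {B}):
  P1: blocked at fork node B ∈ conditioning set.
  P2: blocked at fork node B ∈ conditioning set.
  P3: blocked at fork node B ∈ conditioning set.
{B} satisfies the backdoor criterion.

Yes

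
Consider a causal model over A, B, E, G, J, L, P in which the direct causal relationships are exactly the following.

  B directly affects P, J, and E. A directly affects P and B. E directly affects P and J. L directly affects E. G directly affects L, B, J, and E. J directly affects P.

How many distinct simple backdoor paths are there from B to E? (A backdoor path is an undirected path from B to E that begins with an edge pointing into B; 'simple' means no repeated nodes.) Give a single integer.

A backdoor path from B to E is any simple undirected path whose first edge points into B (i.e. leaves B via a parent).
Parents of B: {A, G}.
Enumerating:
  P1: B <- G -> L -> E
  P2: B <- G -> E
  P3: B <- G -> J <- E
  P4: B <- G -> J -> P <- E
  P5: B <- A -> P <- E
  P6: B <- A -> P <- J <- G -> L -> E
  P7: B <- A -> P <- J <- G -> E
  P8: B <- A -> P <- J <- E
That exhausts the simple backdoor paths. Count: 8.

8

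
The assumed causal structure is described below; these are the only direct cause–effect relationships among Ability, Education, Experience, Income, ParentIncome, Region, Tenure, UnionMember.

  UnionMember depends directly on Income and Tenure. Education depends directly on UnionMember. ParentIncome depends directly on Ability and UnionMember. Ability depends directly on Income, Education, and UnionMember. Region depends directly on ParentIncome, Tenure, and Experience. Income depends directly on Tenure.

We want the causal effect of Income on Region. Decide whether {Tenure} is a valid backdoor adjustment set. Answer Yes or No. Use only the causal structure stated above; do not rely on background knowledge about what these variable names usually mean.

Backdoor paths from Income to Region (paths whose first edge points into Income):
  P1: Income <- Tenure -> UnionMember -> Education -> Ability -> ParentIncome -> Region
  P2: Income <- Tenure -> UnionMember -> Ability -> ParentIncome -> Region
  P3: Income <- Tenure -> UnionMember -> ParentIncome -> Region
  P4: Income <- Tenure -> Region
Condition 1 (no descendant of Income in the set): holds — descendants of Income are {Ability, Education, ParentIncome, Region, UnionMember}; none are in {Tenure}.
Condition 2 (every backdoor path blocked by {Tenure}):
  P1: blocked at fork node Tenure ∈ conditioning set.
  P2: blocked at fork node Tenure ∈ conditioning set.
  P3: blocked at fork node Tenure ∈ conditioning set.
  P4: blocked at fork node Tenure ∈ conditioning set.
{Tenure} satisfies the backdoor criterion.

Yes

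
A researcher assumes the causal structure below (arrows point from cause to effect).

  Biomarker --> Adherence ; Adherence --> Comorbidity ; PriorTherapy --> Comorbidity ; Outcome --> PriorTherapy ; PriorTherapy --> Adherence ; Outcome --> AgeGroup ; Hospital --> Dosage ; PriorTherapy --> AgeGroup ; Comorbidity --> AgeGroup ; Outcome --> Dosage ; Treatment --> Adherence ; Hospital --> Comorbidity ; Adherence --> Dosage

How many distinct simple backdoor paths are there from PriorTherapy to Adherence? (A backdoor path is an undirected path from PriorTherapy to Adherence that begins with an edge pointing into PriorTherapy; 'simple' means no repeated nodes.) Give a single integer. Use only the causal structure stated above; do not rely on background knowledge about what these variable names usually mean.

4

A backdoor path from PriorTherapy to Adherence is any simple undirected path whose first edge points into PriorTherapy (i.e. leaves PriorTherapy via a parent).
Parents of PriorTherapy: {Outcome}.
Enumerating:
  P1: PriorTherapy <- Outcome -> Dosage <- Hospital -> Comorbidity <- Adherence
  P2: PriorTherapy <- Outcome -> Dosage <- Adherence
  P3: PriorTherapy <- Outcome -> AgeGroup <- Comorbidity <- Hospital -> Dosage <- Adherence
  P4: PriorTherapy <- Outcome -> AgeGroup <- Comorbidity <- Adherence
That exhausts the simple backdoor paths. Count: 4.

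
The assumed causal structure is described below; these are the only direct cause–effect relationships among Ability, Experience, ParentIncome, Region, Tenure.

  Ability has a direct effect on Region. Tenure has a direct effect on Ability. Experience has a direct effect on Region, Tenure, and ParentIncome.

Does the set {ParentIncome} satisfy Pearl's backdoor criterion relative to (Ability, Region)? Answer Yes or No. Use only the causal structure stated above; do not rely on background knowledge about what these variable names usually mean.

Backdoor paths from Ability to Region (paths whose first edge points into Ability):
  P1: Ability <- Tenure <- Experience -> Region
Condition 1 (no descendant of Ability in the set): holds — descendants of Ability are {Region}; none are in {ParentIncome}.
Condition 2 (every backdoor path blocked by {ParentIncome}):
  P1: open — no interior node is in the conditioning set.
{ParentIncome} does not satisfy the backdoor criterion.

No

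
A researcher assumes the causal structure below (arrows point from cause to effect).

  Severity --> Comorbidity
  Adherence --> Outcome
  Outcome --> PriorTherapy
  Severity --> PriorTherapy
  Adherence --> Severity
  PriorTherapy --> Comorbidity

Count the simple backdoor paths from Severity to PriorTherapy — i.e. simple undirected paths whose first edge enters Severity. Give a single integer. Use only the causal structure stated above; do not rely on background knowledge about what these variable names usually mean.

1

A backdoor path from Severity to PriorTherapy is any simple undirected path whose first edge points into Severity (i.e. leaves Severity via a parent).
Parents of Severity: {Adherence}.
Enumerating:
  P1: Severity <- Adherence -> Outcome -> PriorTherapy
That exhausts the simple backdoor paths. Count: 1.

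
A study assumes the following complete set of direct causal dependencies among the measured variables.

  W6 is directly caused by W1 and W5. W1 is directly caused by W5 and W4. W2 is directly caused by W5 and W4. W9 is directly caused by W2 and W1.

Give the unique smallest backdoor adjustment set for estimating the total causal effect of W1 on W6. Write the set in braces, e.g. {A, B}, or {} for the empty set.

{W5}

Variables eligible for adjustment (non-descendants of W1, excluding W1 and W6): {W2, W4, W5}.
Backdoor paths from W1 to W6:
  P1: W1 <- W5 -> W6
  P2: W1 <- W4 -> W2 <- W5 -> W6
The empty set is not sufficient: P1 (W1 <- W5 -> W6) has no collider blocking it and no conditioned non-collider, so it is open.
Try {W5}:
  P1: blocked at fork node W5 ∈ conditioning set.
  P2: blocked at collider W2 (neither it nor any descendant is in the conditioning set).
{W5} contains no descendant of W1 and blocks every backdoor path.
No other singleton works — e.g. {W4} leaves P1 open — so {W5} is the unique smallest valid adjustment set.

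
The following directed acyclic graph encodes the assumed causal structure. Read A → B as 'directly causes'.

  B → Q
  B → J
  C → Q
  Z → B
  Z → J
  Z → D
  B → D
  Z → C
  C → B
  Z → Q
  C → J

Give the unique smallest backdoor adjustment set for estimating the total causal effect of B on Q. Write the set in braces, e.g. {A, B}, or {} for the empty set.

Variables eligible for adjustment (non-descendants of B, excluding B and Q): {C, Z}.
Backdoor paths from B to Q:
  P1: B <- Z -> C -> Q
  P2: B <- Z -> Q
  P3: B <- Z -> J <- C -> Q
  P4: B <- C <- Z -> Q
  P5: B <- C -> Q
  P6: B <- C -> J <- Z -> Q
The empty set is not sufficient: P1 (B <- Z -> C -> Q) has no collider blocking it and no conditioned non-collider, so it is open.
Try {C, Z}:
  P1: blocked at fork node Z ∈ conditioning set.
  P2: blocked at fork node Z ∈ conditioning set.
  P3: blocked at fork node Z ∈ conditioning set.
  P4: blocked at chain node C ∈ conditioning set.
  P5: blocked at fork node C ∈ conditioning set.
  P6: blocked at fork node C ∈ conditioning set.
{C, Z} contains no descendant of B and blocks every backdoor path.
Every element of {C, Z} is needed (dropping C leaves P5 open; dropping Z leaves P2 open), so no proper subset is valid.
Among all size-2 subsets of the eligible variables, only {C, Z} blocks every backdoor path, so it is the unique smallest valid adjustment set.

{C, Z}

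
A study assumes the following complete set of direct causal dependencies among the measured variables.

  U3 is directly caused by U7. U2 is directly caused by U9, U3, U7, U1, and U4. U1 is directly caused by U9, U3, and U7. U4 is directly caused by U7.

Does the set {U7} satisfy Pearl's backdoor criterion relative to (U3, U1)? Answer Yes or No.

Backdoor paths from U3 to U1 (paths whose first edge points into U3):
  P1: U3 <- U7 -> U4 -> U2 <- U9 -> U1
  P2: U3 <- U7 -> U4 -> U2 <- U1
  P3: U3 <- U7 -> U1
  P4: U3 <- U7 -> U2 <- U9 -> U1
  P5: U3 <- U7 -> U2 <- U1
Condition 1 (no descendant of U3 in the set): holds — descendants of U3 are {U1, U2}; none are in {U7}.
Condition 2 (every backdoor path blocked by {U7}):
  P1: blocked at fork node U7 ∈ conditioning set.
  P2: blocked at fork node U7 ∈ conditioning set.
  P3: blocked at fork node U7 ∈ conditioning set.
  P4: blocked at fork node U7 ∈ conditioning set.
  P5: blocked at fork node U7 ∈ conditioning set.
{U7} satisfies the backdoor criterion.

Yes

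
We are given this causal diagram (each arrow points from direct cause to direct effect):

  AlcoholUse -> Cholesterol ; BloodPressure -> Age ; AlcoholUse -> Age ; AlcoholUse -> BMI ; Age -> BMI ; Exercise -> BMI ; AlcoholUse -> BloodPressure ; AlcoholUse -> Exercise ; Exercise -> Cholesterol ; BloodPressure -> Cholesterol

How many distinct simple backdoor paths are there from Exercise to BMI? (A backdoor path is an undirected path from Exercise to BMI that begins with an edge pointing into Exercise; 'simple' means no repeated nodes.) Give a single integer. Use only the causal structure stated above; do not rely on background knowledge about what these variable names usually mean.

4

A backdoor path from Exercise to BMI is any simple undirected path whose first edge points into Exercise (i.e. leaves Exercise via a parent).
Parents of Exercise: {AlcoholUse}.
Enumerating:
  P1: Exercise <- AlcoholUse -> BloodPressure -> Age -> BMI
  P2: Exercise <- AlcoholUse -> Age -> BMI
  P3: Exercise <- AlcoholUse -> Cholesterol <- BloodPressure -> Age -> BMI
  P4: Exercise <- AlcoholUse -> BMI
That exhausts the simple backdoor paths. Count: 4.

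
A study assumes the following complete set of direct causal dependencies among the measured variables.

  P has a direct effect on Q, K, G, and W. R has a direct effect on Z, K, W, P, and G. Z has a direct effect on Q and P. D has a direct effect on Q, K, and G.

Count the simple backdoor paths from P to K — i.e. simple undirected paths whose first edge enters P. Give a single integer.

A backdoor path from P to K is any simple undirected path whose first edge points into P (i.e. leaves P via a parent).
Parents of P: {R, Z}.
Enumerating:
  P1: P <- R -> Z -> Q <- D -> K
  P2: P <- R -> K
  P3: P <- R -> G <- D -> K
  P4: P <- Z <- R -> K
  P5: P <- Z <- R -> G <- D -> K
  P6: P <- Z -> Q <- D -> K
  P7: P <- Z -> Q <- D -> G <- R -> K
That exhausts the simple backdoor paths. Count: 7.

7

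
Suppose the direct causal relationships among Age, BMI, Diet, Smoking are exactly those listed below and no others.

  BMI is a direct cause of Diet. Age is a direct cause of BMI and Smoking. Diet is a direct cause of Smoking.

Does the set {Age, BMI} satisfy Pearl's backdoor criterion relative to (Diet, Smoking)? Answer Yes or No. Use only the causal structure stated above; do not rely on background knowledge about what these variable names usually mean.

Yes

Backdoor paths from Diet to Smoking (paths whose first edge points into Diet):
  P1: Diet <- BMI <- Age -> Smoking
Condition 1 (no descendant of Diet in the set): holds — descendants of Diet are {Smoking}; none are in {Age, BMI}.
Condition 2 (every backdoor path blocked by {Age, BMI}):
  P1: blocked at chain node BMI ∈ conditioning set.
{Age, BMI} satisfies the backdoor criterion.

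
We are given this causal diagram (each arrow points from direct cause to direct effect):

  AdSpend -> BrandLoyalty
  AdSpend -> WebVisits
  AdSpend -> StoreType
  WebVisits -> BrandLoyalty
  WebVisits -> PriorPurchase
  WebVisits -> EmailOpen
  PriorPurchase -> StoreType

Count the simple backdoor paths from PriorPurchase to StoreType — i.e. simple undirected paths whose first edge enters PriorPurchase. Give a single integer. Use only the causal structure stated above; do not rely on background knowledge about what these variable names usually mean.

2

A backdoor path from PriorPurchase to StoreType is any simple undirected path whose first edge points into PriorPurchase (i.e. leaves PriorPurchase via a parent).
Parents of PriorPurchase: {WebVisits}.
Enumerating:
  P1: PriorPurchase <- WebVisits <- AdSpend -> StoreType
  P2: PriorPurchase <- WebVisits -> BrandLoyalty <- AdSpend -> StoreType
That exhausts the simple backdoor paths. Count: 2.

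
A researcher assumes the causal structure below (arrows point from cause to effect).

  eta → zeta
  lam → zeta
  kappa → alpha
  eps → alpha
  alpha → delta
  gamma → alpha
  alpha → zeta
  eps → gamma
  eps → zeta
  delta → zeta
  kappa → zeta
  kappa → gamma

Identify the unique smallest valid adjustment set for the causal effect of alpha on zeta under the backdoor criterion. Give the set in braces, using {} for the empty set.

{eps, kappa}

Variables eligible for adjustment (non-descendants of alpha, excluding alpha and zeta): {eps, eta, gamma, kappa, lam}.
Backdoor paths from alpha to zeta:
  P1: alpha <- kappa -> gamma <- eps -> zeta
  P2: alpha <- kappa -> zeta
  P3: alpha <- eps -> gamma <- kappa -> zeta
  P4: alpha <- eps -> zeta
  P5: alpha <- gamma <- kappa -> zeta
  P6: alpha <- gamma <- eps -> zeta
The empty set is not sufficient: P2 (alpha <- kappa -> zeta) has no collider blocking it and no conditioned non-collider, so it is open.
Try {eps, kappa}:
  P1: blocked at fork node kappa ∈ conditioning set.
  P2: blocked at fork node kappa ∈ conditioning set.
  P3: blocked at fork node eps ∈ conditioning set.
  P4: blocked at fork node eps ∈ conditioning set.
  P5: blocked at fork node kappa ∈ conditioning set.
  P6: blocked at fork node eps ∈ conditioning set.
{eps, kappa} contains no descendant of alpha and blocks every backdoor path.
Every element of {eps, kappa} is needed (dropping eps leaves P4 open; dropping kappa leaves P2 open), so no proper subset is valid.
Among all size-2 subsets of the eligible variables, only {eps, kappa} blocks every backdoor path, so it is the unique smallest valid adjustment set.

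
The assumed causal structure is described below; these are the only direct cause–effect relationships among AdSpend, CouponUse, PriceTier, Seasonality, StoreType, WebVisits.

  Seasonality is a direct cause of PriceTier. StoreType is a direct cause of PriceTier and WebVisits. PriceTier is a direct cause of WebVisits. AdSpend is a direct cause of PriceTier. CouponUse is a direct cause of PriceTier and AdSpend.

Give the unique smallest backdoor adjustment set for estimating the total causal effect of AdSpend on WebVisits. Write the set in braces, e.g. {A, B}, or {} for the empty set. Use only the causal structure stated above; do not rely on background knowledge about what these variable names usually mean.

Variables eligible for adjustment (non-descendants of AdSpend, excluding AdSpend and WebVisits): {CouponUse, Seasonality, StoreType}.
Backdoor paths from AdSpend to WebVisits:
  P1: AdSpend <- CouponUse -> PriceTier <- StoreType -> WebVisits
  P2: AdSpend <- CouponUse -> PriceTier -> WebVisits
The empty set is not sufficient: P2 (AdSpend <- CouponUse -> PriceTier -> WebVisits) has no collider blocking it and no conditioned non-collider, so it is open.
Try {CouponUse}:
  P1: blocked at fork node CouponUse ∈ conditioning set.
  P2: blocked at fork node CouponUse ∈ conditioning set.
{CouponUse} contains no descendant of AdSpend and blocks every backdoor path.
No other singleton works — e.g. {StoreType} leaves P2 open — so {CouponUse} is the unique smallest valid adjustment set.

{CouponUse}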